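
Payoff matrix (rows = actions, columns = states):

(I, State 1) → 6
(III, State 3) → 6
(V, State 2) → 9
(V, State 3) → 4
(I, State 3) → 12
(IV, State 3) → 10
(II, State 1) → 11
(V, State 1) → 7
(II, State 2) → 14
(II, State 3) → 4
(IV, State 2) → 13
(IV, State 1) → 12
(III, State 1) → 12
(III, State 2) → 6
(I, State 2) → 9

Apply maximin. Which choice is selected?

Row minima: I=6, II=4, III=6, IV=10, V=4
Best worst-case = 10 → IV.

IV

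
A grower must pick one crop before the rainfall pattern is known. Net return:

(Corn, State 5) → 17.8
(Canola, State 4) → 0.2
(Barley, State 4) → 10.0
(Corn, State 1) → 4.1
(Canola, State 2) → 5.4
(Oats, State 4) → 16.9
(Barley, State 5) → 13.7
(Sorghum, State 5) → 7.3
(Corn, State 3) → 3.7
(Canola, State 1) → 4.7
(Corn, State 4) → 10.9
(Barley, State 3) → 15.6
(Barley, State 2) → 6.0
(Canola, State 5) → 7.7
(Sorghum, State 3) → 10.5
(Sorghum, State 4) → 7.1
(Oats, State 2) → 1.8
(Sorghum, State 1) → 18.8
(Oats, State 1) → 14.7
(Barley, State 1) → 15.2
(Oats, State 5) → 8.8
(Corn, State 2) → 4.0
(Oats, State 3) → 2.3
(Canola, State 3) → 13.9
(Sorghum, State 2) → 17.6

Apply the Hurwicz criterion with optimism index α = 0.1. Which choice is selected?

Sorghum

Sorghum: 0.1·18.8 + 0.9·7.1 = 8.27
Barley: 0.1·15.6 + 0.9·6.0 = 6.96
Canola: 0.1·13.9 + 0.9·0.2 = 1.57
Corn: 0.1·17.8 + 0.9·3.7 = 5.11
Oats: 0.1·16.9 + 0.9·1.8 = 3.31
Highest Hurwicz score = 8.27 → Sorghum.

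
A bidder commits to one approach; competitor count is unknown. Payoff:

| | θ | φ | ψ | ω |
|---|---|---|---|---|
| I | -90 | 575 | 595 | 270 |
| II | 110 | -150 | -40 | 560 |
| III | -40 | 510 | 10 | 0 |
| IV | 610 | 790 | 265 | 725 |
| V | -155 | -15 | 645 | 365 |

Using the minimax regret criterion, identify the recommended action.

Column bests: θ=610, φ=790, ψ=645, ω=725.
I regrets: 700, 215, 50, 455 → max 700
II regrets: 500, 940, 685, 165 → max 940
III regrets: 650, 280, 635, 725 → max 725
IV regrets: 0, 0, 380, 0 → max 380
V regrets: 765, 805, 0, 360 → max 805
Smallest max regret = 380 → IV.

IV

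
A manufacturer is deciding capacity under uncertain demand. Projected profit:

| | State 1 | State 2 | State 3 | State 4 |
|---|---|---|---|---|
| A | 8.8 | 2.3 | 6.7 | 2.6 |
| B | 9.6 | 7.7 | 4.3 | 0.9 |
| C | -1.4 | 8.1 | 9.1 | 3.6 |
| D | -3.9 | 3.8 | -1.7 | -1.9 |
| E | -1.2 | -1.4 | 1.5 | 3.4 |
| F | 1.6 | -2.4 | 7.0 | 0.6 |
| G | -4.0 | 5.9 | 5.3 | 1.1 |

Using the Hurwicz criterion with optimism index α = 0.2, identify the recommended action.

A

A: 0.2·8.8 + 0.8·2.3 = 3.6
B: 0.2·9.6 + 0.8·0.9 = 2.64
C: 0.2·9.1 + 0.8·(-1.4) = 0.7
D: 0.2·3.8 + 0.8·(-3.9) = -2.36
E: 0.2·3.4 + 0.8·(-1.4) = -0.44
F: 0.2·7.0 + 0.8·(-2.4) = -0.52
G: 0.2·5.9 + 0.8·(-4.0) = -2.02
Highest Hurwicz score = 3.6 → A.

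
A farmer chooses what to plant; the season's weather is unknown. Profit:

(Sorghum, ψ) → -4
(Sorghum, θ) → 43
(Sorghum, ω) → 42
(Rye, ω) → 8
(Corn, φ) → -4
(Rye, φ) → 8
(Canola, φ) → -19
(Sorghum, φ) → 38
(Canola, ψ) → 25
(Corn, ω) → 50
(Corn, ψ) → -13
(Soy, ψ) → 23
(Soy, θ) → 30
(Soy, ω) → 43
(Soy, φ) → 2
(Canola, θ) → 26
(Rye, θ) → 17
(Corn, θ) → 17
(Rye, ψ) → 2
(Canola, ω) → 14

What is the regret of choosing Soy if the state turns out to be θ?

13

Best payoff under θ is 43.
Regret = 43 − 30 = 13.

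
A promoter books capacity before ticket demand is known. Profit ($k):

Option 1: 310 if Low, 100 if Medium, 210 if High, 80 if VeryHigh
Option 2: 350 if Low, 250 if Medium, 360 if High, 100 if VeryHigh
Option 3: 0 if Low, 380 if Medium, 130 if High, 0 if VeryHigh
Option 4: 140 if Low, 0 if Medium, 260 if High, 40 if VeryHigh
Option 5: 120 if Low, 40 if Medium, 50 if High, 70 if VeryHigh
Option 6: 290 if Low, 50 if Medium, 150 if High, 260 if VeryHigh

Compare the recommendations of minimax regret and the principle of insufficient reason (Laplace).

minimax regret → Option 2; laplace → Option 2 (agree)

Column bests: Low=350, Medium=380, High=360, VeryHigh=260.
Option 1 regrets: 40, 280, 150, 180 → max 280
Option 2 regrets: 0, 130, 0, 160 → max 160
Option 3 regrets: 350, 0, 230, 260 → max 350
Option 4 regrets: 210, 380, 100, 220 → max 380
Option 5 regrets: 230, 340, 310, 190 → max 340
Option 6 regrets: 60, 330, 210, 0 → max 330
Smallest max regret = 160 → Option 2.
Row averages: Option 1=175, Option 2=265, Option 3=127.5, Option 4=110, Option 5=70, Option 6=187.5
Highest average = 265 → Option 2.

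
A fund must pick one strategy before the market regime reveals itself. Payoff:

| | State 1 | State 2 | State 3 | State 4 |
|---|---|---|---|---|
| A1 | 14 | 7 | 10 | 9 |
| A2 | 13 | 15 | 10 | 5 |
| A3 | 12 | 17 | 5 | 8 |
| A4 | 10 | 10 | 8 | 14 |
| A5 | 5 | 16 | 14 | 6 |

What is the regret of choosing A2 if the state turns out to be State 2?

2

Best payoff under State 2 is 17.
Regret = 17 − 15 = 2.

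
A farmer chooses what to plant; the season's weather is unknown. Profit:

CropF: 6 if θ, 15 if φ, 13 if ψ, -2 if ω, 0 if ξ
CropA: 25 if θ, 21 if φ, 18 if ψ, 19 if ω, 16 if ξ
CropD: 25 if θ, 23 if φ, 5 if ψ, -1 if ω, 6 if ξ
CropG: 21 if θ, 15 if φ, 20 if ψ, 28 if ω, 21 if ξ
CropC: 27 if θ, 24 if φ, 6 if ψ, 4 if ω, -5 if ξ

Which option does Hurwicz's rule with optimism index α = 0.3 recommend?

CropG

CropF: 0.3·15 + 0.7·(-2) = 3.1
CropA: 0.3·25 + 0.7·16 = 18.7
CropD: 0.3·25 + 0.7·(-1) = 6.8
CropG: 0.3·28 + 0.7·15 = 18.9
CropC: 0.3·27 + 0.7·(-5) = 4.6
Highest Hurwicz score = 18.9 → CropG.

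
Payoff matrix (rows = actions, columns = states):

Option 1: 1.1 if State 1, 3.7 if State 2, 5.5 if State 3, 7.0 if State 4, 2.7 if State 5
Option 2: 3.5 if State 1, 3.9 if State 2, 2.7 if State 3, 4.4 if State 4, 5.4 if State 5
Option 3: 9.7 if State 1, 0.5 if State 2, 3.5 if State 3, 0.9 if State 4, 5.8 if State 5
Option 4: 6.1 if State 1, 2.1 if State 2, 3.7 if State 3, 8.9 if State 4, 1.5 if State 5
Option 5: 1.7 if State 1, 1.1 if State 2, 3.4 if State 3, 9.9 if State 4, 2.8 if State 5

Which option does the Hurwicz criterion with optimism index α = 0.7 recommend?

Option 5

Option 1: 0.7·7.0 + 0.3·1.1 = 5.23
Option 2: 0.7·5.4 + 0.3·2.7 = 4.59
Option 3: 0.7·9.7 + 0.3·0.5 = 6.94
Option 4: 0.7·8.9 + 0.3·1.5 = 6.68
Option 5: 0.7·9.9 + 0.3·1.1 = 7.26
Highest Hurwicz score = 7.26 → Option 5.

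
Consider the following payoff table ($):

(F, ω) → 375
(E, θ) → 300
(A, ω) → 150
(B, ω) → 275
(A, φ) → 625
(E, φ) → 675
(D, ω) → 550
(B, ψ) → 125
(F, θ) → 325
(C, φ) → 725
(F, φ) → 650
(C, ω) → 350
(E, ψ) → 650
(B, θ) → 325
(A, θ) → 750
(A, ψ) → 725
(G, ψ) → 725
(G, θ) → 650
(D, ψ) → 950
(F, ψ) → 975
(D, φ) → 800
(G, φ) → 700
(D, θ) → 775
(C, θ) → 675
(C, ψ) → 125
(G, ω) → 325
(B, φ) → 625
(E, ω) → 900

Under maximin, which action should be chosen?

Row minima: A=150, B=125, C=125, D=550, E=300, F=325, G=325
Best worst-case = 550 → D.

D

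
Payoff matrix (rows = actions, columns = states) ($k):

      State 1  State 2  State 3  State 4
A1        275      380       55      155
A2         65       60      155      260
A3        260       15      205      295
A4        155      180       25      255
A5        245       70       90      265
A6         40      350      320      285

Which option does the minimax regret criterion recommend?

Column bests: State 1=275, State 2=380, State 3=320, State 4=295.
A1 regrets: 0, 0, 265, 140 → max 265
A2 regrets: 210, 320, 165, 35 → max 320
A3 regrets: 15, 365, 115, 0 → max 365
A4 regrets: 120, 200, 295, 40 → max 295
A5 regrets: 30, 310, 230, 30 → max 310
A6 regrets: 235, 30, 0, 10 → max 235
Smallest max regret = 235 → A6.

A6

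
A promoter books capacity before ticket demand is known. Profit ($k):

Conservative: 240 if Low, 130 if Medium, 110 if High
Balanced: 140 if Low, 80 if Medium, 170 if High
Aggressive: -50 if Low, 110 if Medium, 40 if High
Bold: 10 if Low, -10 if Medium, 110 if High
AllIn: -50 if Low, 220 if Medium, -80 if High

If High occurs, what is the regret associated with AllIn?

250

Best payoff under High is 170.
Regret = 170 − (-80) = 250.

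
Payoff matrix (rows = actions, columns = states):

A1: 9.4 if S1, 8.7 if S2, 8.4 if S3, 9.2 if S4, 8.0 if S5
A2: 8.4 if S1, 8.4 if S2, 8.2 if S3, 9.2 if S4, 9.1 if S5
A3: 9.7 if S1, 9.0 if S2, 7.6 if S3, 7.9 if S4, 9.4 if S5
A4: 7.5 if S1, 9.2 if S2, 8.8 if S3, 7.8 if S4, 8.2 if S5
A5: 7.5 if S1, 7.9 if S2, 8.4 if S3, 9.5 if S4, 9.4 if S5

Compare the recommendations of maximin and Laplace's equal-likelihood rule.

maximin → A2; laplace → A1 (disagree)

Row minima: A1=8.0, A2=8.2, A3=7.6, A4=7.5, A5=7.5
Best worst-case = 8.2 → A2.
Row averages: A1=8.74, A2=8.66, A3=8.72, A4=8.3, A5=8.54
Highest average = 8.74 → A1.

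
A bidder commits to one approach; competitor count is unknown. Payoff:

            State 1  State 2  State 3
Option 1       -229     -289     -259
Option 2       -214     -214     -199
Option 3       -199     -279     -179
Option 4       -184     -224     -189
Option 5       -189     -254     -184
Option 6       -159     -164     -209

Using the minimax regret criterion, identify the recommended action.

Column bests: State 1=-159, State 2=-164, State 3=-179.
Option 1 regrets: 70, 125, 80 → max 125
Option 2 regrets: 55, 50, 20 → max 55
Option 3 regrets: 40, 115, 0 → max 115
Option 4 regrets: 25, 60, 10 → max 60
Option 5 regrets: 30, 90, 5 → max 90
Option 6 regrets: 0, 0, 30 → max 30
Smallest max regret = 30 → Option 6.

Option 6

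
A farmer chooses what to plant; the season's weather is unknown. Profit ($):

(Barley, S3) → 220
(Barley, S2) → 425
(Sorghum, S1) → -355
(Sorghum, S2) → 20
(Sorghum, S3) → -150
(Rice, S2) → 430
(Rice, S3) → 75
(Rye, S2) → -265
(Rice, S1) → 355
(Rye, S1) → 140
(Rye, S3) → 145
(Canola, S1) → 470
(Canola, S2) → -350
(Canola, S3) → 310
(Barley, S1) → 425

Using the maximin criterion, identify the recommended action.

Row minima: Rye=-265, Sorghum=-355, Canola=-350, Rice=75, Barley=220
Best worst-case = 220 → Barley.

Barley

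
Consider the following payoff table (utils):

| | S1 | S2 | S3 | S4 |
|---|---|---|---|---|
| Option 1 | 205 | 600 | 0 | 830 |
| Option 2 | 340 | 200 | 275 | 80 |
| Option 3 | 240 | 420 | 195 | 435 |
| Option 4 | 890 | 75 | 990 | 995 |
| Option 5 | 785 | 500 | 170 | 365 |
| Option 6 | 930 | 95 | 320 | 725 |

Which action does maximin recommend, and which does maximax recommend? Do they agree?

maximin → Option 3; maximax → Option 4 (disagree)

Row minima: Option 1=0, Option 2=80, Option 3=195, Option 4=75, Option 5=170, Option 6=95
Best worst-case = 195 → Option 3.
Row maxima: Option 1=830, Option 2=340, Option 3=435, Option 4=995, Option 5=785, Option 6=930
Best best-case = 995 → Option 4.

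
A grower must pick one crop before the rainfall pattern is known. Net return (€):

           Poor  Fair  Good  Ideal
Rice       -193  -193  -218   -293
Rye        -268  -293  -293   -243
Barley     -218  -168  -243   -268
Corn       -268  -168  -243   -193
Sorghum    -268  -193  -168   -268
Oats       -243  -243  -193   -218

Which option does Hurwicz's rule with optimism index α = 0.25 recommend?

Oats

Rice: 0.25·(-193) + 0.75·(-293) = -268
Rye: 0.25·(-243) + 0.75·(-293) = -280.5
Barley: 0.25·(-168) + 0.75·(-268) = -243
Corn: 0.25·(-168) + 0.75·(-268) = -243
Sorghum: 0.25·(-168) + 0.75·(-268) = -243
Oats: 0.25·(-193) + 0.75·(-243) = -230.5
Highest Hurwicz score = -230.5 → Oats.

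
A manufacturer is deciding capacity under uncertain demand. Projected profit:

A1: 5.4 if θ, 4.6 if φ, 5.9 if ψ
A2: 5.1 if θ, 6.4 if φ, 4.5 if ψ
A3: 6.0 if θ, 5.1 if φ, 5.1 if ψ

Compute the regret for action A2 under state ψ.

1.4

Best payoff under ψ is 5.9.
Regret = 5.9 − 4.5 = 1.4.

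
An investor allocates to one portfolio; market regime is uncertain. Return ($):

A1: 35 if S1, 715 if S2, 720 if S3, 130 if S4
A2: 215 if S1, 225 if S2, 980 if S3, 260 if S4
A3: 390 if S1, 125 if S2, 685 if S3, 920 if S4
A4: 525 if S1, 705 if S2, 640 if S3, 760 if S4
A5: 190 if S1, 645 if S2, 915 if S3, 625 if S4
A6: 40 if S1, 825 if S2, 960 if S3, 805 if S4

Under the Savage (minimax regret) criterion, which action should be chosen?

A5

Column bests: S1=525, S2=825, S3=980, S4=920.
A1 regrets: 490, 110, 260, 790 → max 790
A2 regrets: 310, 600, 0, 660 → max 660
A3 regrets: 135, 700, 295, 0 → max 700
A4 regrets: 0, 120, 340, 160 → max 340
A5 regrets: 335, 180, 65, 295 → max 335
A6 regrets: 485, 0, 20, 115 → max 485
Smallest max regret = 335 → A5.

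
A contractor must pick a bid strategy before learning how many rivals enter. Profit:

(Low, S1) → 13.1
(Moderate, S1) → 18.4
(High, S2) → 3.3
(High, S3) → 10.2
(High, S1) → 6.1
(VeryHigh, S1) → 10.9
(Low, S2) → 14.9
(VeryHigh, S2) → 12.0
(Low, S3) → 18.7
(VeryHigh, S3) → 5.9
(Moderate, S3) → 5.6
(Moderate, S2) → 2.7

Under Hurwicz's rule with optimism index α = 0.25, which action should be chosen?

Low

Low: 0.25·18.7 + 0.75·13.1 = 14.5
Moderate: 0.25·18.4 + 0.75·2.7 = 6.625
High: 0.25·10.2 + 0.75·3.3 = 5.025
VeryHigh: 0.25·12.0 + 0.75·5.9 = 7.425
Highest Hurwicz score = 14.5 → Low.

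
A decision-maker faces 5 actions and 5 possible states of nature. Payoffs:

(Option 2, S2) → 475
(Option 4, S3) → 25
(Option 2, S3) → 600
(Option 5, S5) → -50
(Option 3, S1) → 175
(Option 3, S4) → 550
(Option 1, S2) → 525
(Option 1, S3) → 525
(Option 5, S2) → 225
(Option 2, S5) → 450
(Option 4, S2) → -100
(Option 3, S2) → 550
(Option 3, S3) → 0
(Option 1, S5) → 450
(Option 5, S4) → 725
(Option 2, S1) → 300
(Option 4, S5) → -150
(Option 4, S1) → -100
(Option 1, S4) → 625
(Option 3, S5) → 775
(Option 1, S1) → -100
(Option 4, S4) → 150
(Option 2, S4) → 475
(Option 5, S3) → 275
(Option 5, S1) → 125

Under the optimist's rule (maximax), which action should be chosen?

Option 3

Row maxima: Option 1=625, Option 2=600, Option 3=775, Option 4=150, Option 5=725
Best best-case = 775 → Option 3.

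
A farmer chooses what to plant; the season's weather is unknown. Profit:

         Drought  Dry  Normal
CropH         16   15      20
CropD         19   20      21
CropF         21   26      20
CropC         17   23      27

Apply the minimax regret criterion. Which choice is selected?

Column bests: Drought=21, Dry=26, Normal=27.
CropH regrets: 5, 11, 7 → max 11
CropD regrets: 2, 6, 6 → max 6
CropF regrets: 0, 0, 7 → max 7
CropC regrets: 4, 3, 0 → max 4
Smallest max regret = 4 → CropC.

CropC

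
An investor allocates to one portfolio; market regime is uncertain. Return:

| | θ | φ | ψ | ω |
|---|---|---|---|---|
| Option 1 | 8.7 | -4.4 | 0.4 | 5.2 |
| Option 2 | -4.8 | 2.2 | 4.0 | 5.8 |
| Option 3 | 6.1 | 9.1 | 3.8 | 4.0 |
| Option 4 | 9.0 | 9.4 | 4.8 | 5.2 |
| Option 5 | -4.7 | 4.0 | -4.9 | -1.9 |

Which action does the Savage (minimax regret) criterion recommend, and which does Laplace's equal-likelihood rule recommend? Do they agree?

Column bests: θ=9.0, φ=9.4, ψ=4.8, ω=5.8.
Option 1 regrets: 0.3, 13.8, 4.4, 0.6 → max 13.8
Option 2 regrets: 13.8, 7.2, 0.8, 0.0 → max 13.8
Option 3 regrets: 2.9, 0.3, 1.0, 1.8 → max 2.9
Option 4 regrets: 0.0, 0.0, 0.0, 0.6 → max 0.6
Option 5 regrets: 13.7, 5.4, 9.7, 7.7 → max 13.7
Smallest max regret = 0.6 → Option 4.
Row averages: Option 1=2.475, Option 2=1.8, Option 3=5.75, Option 4=7.1, Option 5=-1.875
Highest average = 7.1 → Option 4.

minimax regret → Option 4; laplace → Option 4 (agree)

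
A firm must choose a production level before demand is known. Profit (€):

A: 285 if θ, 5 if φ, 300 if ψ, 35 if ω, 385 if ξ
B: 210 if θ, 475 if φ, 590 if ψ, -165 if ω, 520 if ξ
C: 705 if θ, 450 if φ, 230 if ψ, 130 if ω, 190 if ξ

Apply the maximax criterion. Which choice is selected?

C

Row maxima: A=385, B=590, C=705
Best best-case = 705 → C.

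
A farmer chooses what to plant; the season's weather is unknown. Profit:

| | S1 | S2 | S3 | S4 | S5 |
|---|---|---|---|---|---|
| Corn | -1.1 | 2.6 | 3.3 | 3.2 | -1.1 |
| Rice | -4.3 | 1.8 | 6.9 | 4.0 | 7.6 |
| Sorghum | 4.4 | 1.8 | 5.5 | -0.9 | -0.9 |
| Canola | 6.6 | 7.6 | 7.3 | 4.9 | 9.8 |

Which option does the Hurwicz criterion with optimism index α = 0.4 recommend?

Canola

Corn: 0.4·3.3 + 0.6·(-1.1) = 0.66
Rice: 0.4·7.6 + 0.6·(-4.3) = 0.46
Sorghum: 0.4·5.5 + 0.6·(-0.9) = 1.66
Canola: 0.4·9.8 + 0.6·4.9 = 6.86
Highest Hurwicz score = 6.86 → Canola.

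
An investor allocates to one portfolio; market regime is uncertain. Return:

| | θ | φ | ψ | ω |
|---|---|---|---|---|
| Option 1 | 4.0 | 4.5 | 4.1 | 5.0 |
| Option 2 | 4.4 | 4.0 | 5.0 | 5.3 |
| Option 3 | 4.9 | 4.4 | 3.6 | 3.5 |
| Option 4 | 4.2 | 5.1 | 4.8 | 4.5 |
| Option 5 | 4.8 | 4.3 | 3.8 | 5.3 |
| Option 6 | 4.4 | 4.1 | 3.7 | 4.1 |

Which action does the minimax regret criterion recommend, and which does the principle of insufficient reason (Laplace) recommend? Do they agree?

minimax regret → Option 4; laplace → Option 2 (disagree)

Column bests: θ=4.9, φ=5.1, ψ=5.0, ω=5.3.
Option 1 regrets: 0.9, 0.6, 0.9, 0.3 → max 0.9
Option 2 regrets: 0.5, 1.1, 0.0, 0.0 → max 1.1
Option 3 regrets: 0.0, 0.7, 1.4, 1.8 → max 1.8
Option 4 regrets: 0.7, 0.0, 0.2, 0.8 → max 0.8
Option 5 regrets: 0.1, 0.8, 1.2, 0.0 → max 1.2
Option 6 regrets: 0.5, 1.0, 1.3, 1.2 → max 1.3
Smallest max regret = 0.8 → Option 4.
Row averages: Option 1=4.4, Option 2=4.675, Option 3=4.1, Option 4=4.65, Option 5=4.55, Option 6=4.075
Highest average = 4.675 → Option 2.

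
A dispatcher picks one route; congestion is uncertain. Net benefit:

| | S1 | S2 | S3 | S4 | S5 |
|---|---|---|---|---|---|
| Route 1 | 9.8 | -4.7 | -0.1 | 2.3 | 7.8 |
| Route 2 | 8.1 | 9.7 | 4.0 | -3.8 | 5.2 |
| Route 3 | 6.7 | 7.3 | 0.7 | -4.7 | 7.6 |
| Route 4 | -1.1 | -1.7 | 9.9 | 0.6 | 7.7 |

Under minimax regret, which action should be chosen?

Column bests: S1=9.8, S2=9.7, S3=9.9, S4=2.3, S5=7.8.
Route 1 regrets: 0.0, 14.4, 10.0, 0.0, 0.0 → max 14.4
Route 2 regrets: 1.7, 0.0, 5.9, 6.1, 2.6 → max 6.1
Route 3 regrets: 3.1, 2.4, 9.2, 7.0, 0.2 → max 9.2
Route 4 regrets: 10.9, 11.4, 0.0, 1.7, 0.1 → max 11.4
Smallest max regret = 6.1 → Route 2.

Route 2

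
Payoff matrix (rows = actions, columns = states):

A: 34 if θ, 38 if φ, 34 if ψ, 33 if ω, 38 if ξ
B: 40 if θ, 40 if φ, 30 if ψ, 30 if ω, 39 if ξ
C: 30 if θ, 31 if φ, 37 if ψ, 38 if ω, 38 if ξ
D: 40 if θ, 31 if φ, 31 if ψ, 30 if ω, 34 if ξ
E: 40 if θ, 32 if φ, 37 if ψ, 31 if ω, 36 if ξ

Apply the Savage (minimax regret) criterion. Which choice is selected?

Column bests: θ=40, φ=40, ψ=37, ω=38, ξ=39.
A regrets: 6, 2, 3, 5, 1 → max 6
B regrets: 0, 0, 7, 8, 0 → max 8
C regrets: 10, 9, 0, 0, 1 → max 10
D regrets: 0, 9, 6, 8, 5 → max 9
E regrets: 0, 8, 0, 7, 3 → max 8
Smallest max regret = 6 → A.

A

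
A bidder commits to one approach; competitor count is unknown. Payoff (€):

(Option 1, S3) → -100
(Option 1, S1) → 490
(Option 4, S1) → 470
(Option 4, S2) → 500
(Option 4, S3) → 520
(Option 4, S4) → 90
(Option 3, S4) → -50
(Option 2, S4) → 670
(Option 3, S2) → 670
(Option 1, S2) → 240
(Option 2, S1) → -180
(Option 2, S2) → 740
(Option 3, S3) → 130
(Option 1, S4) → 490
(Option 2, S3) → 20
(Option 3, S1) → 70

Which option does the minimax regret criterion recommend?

Option 4

Column bests: S1=490, S2=740, S3=520, S4=670.
Option 1 regrets: 0, 500, 620, 180 → max 620
Option 2 regrets: 670, 0, 500, 0 → max 670
Option 3 regrets: 420, 70, 390, 720 → max 720
Option 4 regrets: 20, 240, 0, 580 → max 580
Smallest max regret = 580 → Option 4.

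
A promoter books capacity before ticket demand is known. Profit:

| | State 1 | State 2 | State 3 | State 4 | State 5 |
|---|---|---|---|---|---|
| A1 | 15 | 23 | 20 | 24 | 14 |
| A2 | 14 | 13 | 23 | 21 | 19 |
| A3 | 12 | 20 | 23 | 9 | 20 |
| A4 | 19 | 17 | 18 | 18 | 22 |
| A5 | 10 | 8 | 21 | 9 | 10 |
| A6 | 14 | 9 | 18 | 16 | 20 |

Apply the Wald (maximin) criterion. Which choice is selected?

Row minima: A1=14, A2=13, A3=9, A4=17, A5=8, A6=9
Best worst-case = 17 → A4.

A4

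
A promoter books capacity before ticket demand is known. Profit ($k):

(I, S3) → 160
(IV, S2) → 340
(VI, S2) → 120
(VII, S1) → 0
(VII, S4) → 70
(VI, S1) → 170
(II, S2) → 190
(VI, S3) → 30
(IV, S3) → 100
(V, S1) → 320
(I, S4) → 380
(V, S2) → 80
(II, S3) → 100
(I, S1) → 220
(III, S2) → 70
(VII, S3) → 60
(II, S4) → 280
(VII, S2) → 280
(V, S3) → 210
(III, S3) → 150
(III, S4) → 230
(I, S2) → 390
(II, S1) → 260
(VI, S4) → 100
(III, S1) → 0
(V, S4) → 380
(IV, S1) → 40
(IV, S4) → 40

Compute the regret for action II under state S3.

110

Best payoff under S3 is 210.
Regret = 210 − 100 = 110.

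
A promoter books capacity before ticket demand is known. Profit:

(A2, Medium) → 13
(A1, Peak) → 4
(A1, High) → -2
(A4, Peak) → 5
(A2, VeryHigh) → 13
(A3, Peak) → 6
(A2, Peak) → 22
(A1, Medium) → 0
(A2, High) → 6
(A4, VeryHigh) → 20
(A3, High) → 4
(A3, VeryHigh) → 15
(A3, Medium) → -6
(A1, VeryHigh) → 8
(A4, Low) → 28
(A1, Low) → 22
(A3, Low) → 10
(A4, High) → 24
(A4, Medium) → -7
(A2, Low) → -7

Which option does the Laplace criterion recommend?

A4

Row averages: A1=6.4, A2=9.4, A3=5.8, A4=14
Highest average = 14 → A4.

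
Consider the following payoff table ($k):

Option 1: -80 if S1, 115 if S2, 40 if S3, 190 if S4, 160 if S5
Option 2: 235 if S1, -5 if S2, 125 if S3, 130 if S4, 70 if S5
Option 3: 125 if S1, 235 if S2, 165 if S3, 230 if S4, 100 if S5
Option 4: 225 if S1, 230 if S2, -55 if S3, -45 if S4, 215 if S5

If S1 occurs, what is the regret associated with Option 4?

10

Best payoff under S1 is 235.
Regret = 235 − 225 = 10.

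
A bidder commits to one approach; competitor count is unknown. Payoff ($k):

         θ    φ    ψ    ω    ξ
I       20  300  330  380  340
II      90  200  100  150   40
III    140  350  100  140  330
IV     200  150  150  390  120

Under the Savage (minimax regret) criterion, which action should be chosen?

I

Column bests: θ=200, φ=350, ψ=330, ω=390, ξ=340.
I regrets: 180, 50, 0, 10, 0 → max 180
II regrets: 110, 150, 230, 240, 300 → max 300
III regrets: 60, 0, 230, 250, 10 → max 250
IV regrets: 0, 200, 180, 0, 220 → max 220
Smallest max regret = 180 → I.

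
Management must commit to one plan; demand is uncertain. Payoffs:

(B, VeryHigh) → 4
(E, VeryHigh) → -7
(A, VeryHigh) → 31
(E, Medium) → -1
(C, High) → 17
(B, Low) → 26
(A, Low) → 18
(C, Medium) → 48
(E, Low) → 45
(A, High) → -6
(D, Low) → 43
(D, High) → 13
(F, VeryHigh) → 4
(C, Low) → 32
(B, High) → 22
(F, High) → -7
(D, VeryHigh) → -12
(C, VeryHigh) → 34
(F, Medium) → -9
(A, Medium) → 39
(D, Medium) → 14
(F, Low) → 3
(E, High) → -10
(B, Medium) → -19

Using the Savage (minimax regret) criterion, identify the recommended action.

Column bests: Low=45, Medium=48, High=22, VeryHigh=34.
A regrets: 27, 9, 28, 3 → max 28
B regrets: 19, 67, 0, 30 → max 67
C regrets: 13, 0, 5, 0 → max 13
D regrets: 2, 34, 9, 46 → max 46
E regrets: 0, 49, 32, 41 → max 49
F regrets: 42, 57, 29, 30 → max 57
Smallest max regret = 13 → C.

C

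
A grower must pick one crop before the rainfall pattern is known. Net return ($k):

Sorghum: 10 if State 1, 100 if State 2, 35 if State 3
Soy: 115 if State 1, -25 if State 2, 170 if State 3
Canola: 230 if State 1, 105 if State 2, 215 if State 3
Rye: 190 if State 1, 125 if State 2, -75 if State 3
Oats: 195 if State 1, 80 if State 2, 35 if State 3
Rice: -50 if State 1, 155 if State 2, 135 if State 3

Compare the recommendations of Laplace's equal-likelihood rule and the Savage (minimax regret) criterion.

Row averages: Sorghum=145/3, Soy=260/3, Canola=550/3, Rye=80, Oats=310/3, Rice=80
Highest average = 550/3 → Canola.
Column bests: State 1=230, State 2=155, State 3=215.
Sorghum regrets: 220, 55, 180 → max 220
Soy regrets: 115, 180, 45 → max 180
Canola regrets: 0, 50, 0 → max 50
Rye regrets: 40, 30, 290 → max 290
Oats regrets: 35, 75, 180 → max 180
Rice regrets: 280, 0, 80 → max 280
Smallest max regret = 50 → Canola.

laplace → Canola; minimax regret → Canola (agree)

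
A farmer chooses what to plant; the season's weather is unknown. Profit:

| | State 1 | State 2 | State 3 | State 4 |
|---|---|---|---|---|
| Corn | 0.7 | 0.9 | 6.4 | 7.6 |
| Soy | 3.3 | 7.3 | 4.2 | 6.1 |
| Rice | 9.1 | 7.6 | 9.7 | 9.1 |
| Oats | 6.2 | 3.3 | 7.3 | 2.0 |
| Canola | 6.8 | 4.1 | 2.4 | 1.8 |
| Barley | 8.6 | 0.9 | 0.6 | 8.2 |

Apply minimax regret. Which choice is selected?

Rice

Column bests: State 1=9.1, State 2=7.6, State 3=9.7, State 4=9.1.
Corn regrets: 8.4, 6.7, 3.3, 1.5 → max 8.4
Soy regrets: 5.8, 0.3, 5.5, 3.0 → max 5.8
Rice regrets: 0.0, 0.0, 0.0, 0.0 → max 0.0
Oats regrets: 2.9, 4.3, 2.4, 7.1 → max 7.1
Canola regrets: 2.3, 3.5, 7.3, 7.3 → max 7.3
Barley regrets: 0.5, 6.7, 9.1, 0.9 → max 9.1
Smallest max regret = 0.0 → Rice.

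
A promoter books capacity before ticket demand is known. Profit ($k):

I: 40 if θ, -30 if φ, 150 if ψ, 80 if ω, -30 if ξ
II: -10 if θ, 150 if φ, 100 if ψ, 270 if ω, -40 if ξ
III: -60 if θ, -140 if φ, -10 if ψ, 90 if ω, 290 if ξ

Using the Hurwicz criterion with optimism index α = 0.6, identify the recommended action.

I: 0.6·150 + 0.4·(-30) = 78
II: 0.6·270 + 0.4·(-40) = 146
III: 0.6·290 + 0.4·(-140) = 118
Highest Hurwicz score = 146 → II.

II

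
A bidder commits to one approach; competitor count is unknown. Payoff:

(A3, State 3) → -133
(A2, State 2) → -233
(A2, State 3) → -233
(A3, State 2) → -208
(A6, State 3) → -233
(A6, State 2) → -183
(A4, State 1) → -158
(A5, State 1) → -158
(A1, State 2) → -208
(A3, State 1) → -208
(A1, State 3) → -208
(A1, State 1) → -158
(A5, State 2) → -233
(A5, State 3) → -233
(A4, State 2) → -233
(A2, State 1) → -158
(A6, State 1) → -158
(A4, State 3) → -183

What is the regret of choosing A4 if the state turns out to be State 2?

50

Best payoff under State 2 is -183.
Regret = -183 − (-233) = 50.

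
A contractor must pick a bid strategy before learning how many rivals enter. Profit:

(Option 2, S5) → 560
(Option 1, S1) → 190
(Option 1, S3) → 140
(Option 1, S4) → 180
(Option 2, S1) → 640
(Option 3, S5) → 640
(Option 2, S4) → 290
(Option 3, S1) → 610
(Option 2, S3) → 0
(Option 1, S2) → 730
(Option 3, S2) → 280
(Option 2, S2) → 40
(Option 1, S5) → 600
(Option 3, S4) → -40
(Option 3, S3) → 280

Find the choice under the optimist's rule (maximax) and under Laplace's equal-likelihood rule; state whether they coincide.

Row maxima: Option 1=730, Option 2=640, Option 3=640
Best best-case = 730 → Option 1.
Row averages: Option 1=368, Option 2=306, Option 3=354
Highest average = 368 → Option 1.

maximax → Option 1; laplace → Option 1 (agree)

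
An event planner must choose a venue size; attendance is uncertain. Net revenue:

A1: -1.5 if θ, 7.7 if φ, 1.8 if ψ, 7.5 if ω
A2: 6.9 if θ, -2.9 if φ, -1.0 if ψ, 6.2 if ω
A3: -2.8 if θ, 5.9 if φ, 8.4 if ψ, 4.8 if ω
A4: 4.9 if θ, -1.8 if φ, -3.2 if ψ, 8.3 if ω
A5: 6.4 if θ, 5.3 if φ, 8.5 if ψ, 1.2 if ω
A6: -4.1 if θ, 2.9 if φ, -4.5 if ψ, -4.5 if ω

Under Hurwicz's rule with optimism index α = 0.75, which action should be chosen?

A1: 0.75·7.7 + 0.25·(-1.5) = 5.4
A2: 0.75·6.9 + 0.25·(-2.9) = 4.45
A3: 0.75·8.4 + 0.25·(-2.8) = 5.6
A4: 0.75·8.3 + 0.25·(-3.2) = 5.425
A5: 0.75·8.5 + 0.25·1.2 = 6.675
A6: 0.75·2.9 + 0.25·(-4.5) = 1.05
Highest Hurwicz score = 6.675 → A5.

A5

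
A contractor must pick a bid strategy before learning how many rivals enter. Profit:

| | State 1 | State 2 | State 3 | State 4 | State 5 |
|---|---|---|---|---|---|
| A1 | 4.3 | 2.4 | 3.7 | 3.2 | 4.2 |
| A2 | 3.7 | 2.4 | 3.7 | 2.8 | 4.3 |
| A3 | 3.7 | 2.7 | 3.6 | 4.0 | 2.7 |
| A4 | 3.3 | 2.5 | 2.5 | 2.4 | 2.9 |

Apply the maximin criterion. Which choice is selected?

A3

Row minima: A1=2.4, A2=2.4, A3=2.7, A4=2.4
Best worst-case = 2.7 → A3.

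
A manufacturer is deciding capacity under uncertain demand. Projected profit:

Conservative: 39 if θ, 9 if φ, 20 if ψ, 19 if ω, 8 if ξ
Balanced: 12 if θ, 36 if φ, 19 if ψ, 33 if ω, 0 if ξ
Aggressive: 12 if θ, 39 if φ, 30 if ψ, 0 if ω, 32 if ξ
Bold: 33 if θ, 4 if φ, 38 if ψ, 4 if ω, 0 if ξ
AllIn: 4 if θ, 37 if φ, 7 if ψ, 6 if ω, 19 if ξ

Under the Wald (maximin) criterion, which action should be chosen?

Conservative

Row minima: Conservative=8, Balanced=0, Aggressive=0, Bold=0, AllIn=4
Best worst-case = 8 → Conservative.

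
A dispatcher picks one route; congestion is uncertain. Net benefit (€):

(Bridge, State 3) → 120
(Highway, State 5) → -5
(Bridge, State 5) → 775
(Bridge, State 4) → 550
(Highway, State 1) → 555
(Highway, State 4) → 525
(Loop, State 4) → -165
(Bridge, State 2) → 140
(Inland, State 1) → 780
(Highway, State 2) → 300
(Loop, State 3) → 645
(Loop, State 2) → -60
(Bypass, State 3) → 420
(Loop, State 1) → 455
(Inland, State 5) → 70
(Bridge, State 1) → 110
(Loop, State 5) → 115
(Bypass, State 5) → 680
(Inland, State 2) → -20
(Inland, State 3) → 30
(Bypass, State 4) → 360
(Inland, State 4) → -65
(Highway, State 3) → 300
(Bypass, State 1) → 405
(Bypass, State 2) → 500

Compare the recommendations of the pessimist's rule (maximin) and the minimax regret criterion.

maximin → Bypass; minimax regret → Bypass (agree)

Row minima: Highway=-5, Bridge=110, Inland=-65, Loop=-165, Bypass=360
Best worst-case = 360 → Bypass.
Column bests: State 1=780, State 2=500, State 3=645, State 4=550, State 5=775.
Highway regrets: 225, 200, 345, 25, 780 → max 780
Bridge regrets: 670, 360, 525, 0, 0 → max 670
Inland regrets: 0, 520, 615, 615, 705 → max 705
Loop regrets: 325, 560, 0, 715, 660 → max 715
Bypass regrets: 375, 0, 225, 190, 95 → max 375
Smallest max regret = 375 → Bypass.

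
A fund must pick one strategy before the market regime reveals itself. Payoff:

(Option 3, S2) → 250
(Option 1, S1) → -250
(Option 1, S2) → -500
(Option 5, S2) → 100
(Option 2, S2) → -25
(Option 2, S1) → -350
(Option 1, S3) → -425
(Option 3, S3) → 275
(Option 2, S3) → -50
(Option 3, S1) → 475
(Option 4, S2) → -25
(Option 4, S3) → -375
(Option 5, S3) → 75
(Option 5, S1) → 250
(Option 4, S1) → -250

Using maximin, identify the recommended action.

Option 3

Row minima: Option 1=-500, Option 2=-350, Option 3=250, Option 4=-375, Option 5=75
Best worst-case = 250 → Option 3.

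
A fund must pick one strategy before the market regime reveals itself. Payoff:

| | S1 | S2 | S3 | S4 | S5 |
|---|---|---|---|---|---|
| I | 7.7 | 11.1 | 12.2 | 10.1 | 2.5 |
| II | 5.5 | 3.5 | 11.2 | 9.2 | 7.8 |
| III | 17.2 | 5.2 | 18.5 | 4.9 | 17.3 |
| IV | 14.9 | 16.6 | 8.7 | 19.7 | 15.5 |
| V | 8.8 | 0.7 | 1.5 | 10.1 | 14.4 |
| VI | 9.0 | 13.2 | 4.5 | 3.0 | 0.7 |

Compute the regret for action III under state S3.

Best payoff under S3 is 18.5.
Regret = 18.5 − 18.5 = 0.0.

0.0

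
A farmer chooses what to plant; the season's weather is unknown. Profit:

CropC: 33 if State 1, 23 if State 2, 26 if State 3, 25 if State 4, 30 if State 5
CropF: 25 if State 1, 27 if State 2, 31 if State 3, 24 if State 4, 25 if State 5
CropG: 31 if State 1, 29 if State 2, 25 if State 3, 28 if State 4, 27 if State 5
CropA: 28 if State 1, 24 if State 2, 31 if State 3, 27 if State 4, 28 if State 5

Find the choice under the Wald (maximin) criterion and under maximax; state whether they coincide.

Row minima: CropC=23, CropF=24, CropG=25, CropA=24
Best worst-case = 25 → CropG.
Row maxima: CropC=33, CropF=31, CropG=31, CropA=31
Best best-case = 33 → CropC.

maximin → CropG; maximax → CropC (disagree)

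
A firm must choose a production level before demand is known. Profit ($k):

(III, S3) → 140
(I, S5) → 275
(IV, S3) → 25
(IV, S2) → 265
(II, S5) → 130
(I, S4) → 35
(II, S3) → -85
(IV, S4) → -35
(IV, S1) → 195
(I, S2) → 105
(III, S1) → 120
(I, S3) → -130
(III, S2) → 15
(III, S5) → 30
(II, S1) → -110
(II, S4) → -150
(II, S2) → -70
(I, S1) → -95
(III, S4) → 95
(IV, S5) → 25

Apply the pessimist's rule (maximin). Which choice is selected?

Row minima: I=-130, II=-150, III=15, IV=-35
Best worst-case = 15 → III.

III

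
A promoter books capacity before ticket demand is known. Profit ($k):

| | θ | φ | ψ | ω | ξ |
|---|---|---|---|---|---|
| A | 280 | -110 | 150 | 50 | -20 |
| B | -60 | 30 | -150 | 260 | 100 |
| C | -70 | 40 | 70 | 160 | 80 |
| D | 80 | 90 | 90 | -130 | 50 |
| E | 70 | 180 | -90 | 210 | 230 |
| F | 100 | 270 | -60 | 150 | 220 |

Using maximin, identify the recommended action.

Row minima: A=-110, B=-150, C=-70, D=-130, E=-90, F=-60
Best worst-case = -60 → F.

F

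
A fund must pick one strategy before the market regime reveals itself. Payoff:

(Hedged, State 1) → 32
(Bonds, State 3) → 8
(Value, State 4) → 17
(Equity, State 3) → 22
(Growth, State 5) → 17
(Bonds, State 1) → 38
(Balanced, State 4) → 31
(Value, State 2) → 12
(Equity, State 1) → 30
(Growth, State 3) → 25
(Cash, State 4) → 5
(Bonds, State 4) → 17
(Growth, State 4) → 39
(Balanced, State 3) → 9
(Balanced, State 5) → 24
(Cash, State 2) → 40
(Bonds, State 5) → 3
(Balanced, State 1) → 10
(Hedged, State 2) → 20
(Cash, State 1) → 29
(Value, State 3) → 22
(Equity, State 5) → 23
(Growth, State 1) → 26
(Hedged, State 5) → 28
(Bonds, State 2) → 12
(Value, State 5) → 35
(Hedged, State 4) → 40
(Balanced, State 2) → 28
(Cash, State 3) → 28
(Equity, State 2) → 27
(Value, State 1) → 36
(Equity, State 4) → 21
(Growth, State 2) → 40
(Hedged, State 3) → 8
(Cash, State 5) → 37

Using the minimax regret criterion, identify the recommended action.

Equity

Column bests: State 1=38, State 2=40, State 3=28, State 4=40, State 5=37.
Equity regrets: 8, 13, 6, 19, 14 → max 19
Balanced regrets: 28, 12, 19, 9, 13 → max 28
Hedged regrets: 6, 20, 20, 0, 9 → max 20
Value regrets: 2, 28, 6, 23, 2 → max 28
Bonds regrets: 0, 28, 20, 23, 34 → max 34
Growth regrets: 12, 0, 3, 1, 20 → max 20
Cash regrets: 9, 0, 0, 35, 0 → max 35
Smallest max regret = 19 → Equity.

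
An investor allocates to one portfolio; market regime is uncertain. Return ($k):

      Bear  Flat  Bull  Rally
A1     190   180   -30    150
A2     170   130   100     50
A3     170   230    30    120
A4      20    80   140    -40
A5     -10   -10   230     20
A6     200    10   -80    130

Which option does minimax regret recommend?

A2

Column bests: Bear=200, Flat=230, Bull=230, Rally=150.
A1 regrets: 10, 50, 260, 0 → max 260
A2 regrets: 30, 100, 130, 100 → max 130
A3 regrets: 30, 0, 200, 30 → max 200
A4 regrets: 180, 150, 90, 190 → max 190
A5 regrets: 210, 240, 0, 130 → max 240
A6 regrets: 0, 220, 310, 20 → max 310
Smallest max regret = 130 → A2.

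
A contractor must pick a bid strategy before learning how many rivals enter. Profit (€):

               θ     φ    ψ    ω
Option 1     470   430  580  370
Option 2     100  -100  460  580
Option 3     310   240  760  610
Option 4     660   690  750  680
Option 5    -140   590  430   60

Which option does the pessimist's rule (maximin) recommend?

Option 4

Row minima: Option 1=370, Option 2=-100, Option 3=240, Option 4=660, Option 5=-140
Best worst-case = 660 → Option 4.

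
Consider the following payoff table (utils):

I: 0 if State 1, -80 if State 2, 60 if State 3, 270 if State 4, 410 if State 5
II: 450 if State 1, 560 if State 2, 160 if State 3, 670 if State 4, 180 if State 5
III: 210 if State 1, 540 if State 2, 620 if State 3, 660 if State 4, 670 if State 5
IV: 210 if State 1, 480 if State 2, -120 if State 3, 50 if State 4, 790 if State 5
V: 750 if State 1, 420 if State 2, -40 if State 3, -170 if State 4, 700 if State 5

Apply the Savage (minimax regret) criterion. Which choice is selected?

III

Column bests: State 1=750, State 2=560, State 3=620, State 4=670, State 5=790.
I regrets: 750, 640, 560, 400, 380 → max 750
II regrets: 300, 0, 460, 0, 610 → max 610
III regrets: 540, 20, 0, 10, 120 → max 540
IV regrets: 540, 80, 740, 620, 0 → max 740
V regrets: 0, 140, 660, 840, 90 → max 840
Smallest max regret = 540 → III.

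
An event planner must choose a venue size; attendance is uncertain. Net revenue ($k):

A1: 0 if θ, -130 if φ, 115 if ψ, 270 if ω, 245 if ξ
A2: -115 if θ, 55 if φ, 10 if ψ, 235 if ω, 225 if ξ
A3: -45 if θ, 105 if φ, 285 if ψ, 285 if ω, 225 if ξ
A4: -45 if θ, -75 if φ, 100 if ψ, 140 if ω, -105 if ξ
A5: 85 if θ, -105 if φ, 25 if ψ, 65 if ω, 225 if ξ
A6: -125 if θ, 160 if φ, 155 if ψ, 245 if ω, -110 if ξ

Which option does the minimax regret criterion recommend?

Column bests: θ=85, φ=160, ψ=285, ω=285, ξ=245.
A1 regrets: 85, 290, 170, 15, 0 → max 290
A2 regrets: 200, 105, 275, 50, 20 → max 275
A3 regrets: 130, 55, 0, 0, 20 → max 130
A4 regrets: 130, 235, 185, 145, 350 → max 350
A5 regrets: 0, 265, 260, 220, 20 → max 265
A6 regrets: 210, 0, 130, 40, 355 → max 355
Smallest max regret = 130 → A3.

A3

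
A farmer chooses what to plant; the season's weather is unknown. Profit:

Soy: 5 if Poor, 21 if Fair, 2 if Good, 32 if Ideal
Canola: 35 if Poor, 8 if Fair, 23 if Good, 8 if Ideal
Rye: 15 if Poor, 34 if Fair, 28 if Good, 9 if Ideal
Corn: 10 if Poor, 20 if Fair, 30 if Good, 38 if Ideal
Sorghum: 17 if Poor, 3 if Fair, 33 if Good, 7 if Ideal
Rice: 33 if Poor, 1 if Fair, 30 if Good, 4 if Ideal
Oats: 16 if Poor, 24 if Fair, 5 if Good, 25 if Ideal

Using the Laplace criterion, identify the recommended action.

Corn

Row averages: Soy=15, Canola=18.5, Rye=21.5, Corn=24.5, Sorghum=15, Rice=17, Oats=17.5
Highest average = 24.5 → Corn.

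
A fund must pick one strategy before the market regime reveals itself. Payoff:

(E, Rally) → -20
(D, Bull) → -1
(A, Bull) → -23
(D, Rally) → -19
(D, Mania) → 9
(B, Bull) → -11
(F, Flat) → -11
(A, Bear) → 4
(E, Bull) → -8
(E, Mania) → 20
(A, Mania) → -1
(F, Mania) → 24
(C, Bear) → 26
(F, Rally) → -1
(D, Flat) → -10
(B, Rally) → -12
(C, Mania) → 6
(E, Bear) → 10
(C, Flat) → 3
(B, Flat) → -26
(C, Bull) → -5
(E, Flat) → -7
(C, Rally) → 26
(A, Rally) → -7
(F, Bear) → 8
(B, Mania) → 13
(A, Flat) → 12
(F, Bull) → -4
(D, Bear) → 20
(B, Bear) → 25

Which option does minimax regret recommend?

Column bests: Bear=26, Flat=12, Bull=-1, Rally=26, Mania=24.
A regrets: 22, 0, 22, 33, 25 → max 33
B regrets: 1, 38, 10, 38, 11 → max 38
C regrets: 0, 9, 4, 0, 18 → max 18
D regrets: 6, 22, 0, 45, 15 → max 45
E regrets: 16, 19, 7, 46, 4 → max 46
F regrets: 18, 23, 3, 27, 0 → max 27
Smallest max regret = 18 → C.

C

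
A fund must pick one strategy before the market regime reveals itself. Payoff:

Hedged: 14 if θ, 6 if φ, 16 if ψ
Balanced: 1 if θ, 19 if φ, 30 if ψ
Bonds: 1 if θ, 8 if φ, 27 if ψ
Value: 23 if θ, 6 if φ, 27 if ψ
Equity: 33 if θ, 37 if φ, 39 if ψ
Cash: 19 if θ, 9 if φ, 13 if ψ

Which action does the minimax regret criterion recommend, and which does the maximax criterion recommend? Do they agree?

minimax regret → Equity; maximax → Equity (agree)

Column bests: θ=33, φ=37, ψ=39.
Hedged regrets: 19, 31, 23 → max 31
Balanced regrets: 32, 18, 9 → max 32
Bonds regrets: 32, 29, 12 → max 32
Value regrets: 10, 31, 12 → max 31
Equity regrets: 0, 0, 0 → max 0
Cash regrets: 14, 28, 26 → max 28
Smallest max regret = 0 → Equity.
Row maxima: Hedged=16, Balanced=30, Bonds=27, Value=27, Equity=39, Cash=19
Best best-case = 39 → Equity.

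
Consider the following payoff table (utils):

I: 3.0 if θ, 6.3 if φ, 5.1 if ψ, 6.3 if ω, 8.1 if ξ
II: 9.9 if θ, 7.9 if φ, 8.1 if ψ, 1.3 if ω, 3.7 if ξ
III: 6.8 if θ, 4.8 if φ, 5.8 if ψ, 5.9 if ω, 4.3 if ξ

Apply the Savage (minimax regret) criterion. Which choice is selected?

III

Column bests: θ=9.9, φ=7.9, ψ=8.1, ω=6.3, ξ=8.1.
I regrets: 6.9, 1.6, 3.0, 0.0, 0.0 → max 6.9
II regrets: 0.0, 0.0, 0.0, 5.0, 4.4 → max 5.0
III regrets: 3.1, 3.1, 2.3, 0.4, 3.8 → max 3.8
Smallest max regret = 3.8 → III.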